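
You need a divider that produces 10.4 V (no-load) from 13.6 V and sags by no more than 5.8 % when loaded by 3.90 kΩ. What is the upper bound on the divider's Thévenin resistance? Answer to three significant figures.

Loading drop = R_th/(R_th + R_L) ≤ 0.0580, so R_th ≤ R_L · ε/(1−ε) = 3.90 kΩ × 0.0580/0.9420 = 240 Ω.
(Any R1, R2 with R2/(R1+R2) = 0.765 and R1‖R2 ≤ 240 Ω will meet the spec.)

R_th ≤ 240 Ω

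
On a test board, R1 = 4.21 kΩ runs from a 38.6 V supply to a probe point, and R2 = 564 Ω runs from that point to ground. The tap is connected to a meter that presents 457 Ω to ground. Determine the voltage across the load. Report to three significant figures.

The load sits in parallel with R2: R2‖R_L = (564 × 457) / (564 + 457) = 252.4 Ω.
V_out = 38.6 × 252.4 / (4210 + 252.4) = 38.6 × 252.4/4462 = 2.18 V.

V_out ≈ 2.18 V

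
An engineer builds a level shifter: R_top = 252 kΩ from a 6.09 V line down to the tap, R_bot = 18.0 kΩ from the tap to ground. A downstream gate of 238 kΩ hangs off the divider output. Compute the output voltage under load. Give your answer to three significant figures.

V_out ≈ 0.379 V

The load sits in parallel with R_bot: R_bot‖R_L = (18.0 × 238) / (18.0 + 238) = 16.73 kΩ.
V_out = 6.09 × 16.73 / (252 + 16.73) = 6.09 × 16.73/268.7 = 0.379 V.
(Unloaded it would have been 0.406 V.)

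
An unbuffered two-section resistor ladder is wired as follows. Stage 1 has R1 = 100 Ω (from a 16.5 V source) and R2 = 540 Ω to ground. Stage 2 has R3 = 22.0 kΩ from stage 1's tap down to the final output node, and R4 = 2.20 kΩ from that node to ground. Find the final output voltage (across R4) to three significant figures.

V_out ≈ 1.26 V

Stage 2 presents R3+R4 = 24200 Ω as a load on stage 1's tap.
Stage 1's lower leg becomes R2‖(R3+R4) = 528.2 Ω, so V_mid = 16.5 × 528.2/628.2 = 13.87 V.
Stage 2 is itself unloaded: V_out = V_mid × R4/(R3+R4) = 13.87 × 2200/24200 = 1.26 V.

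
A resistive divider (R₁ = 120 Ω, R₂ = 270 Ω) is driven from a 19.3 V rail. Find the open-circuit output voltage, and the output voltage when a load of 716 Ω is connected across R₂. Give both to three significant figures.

Open-circuit: V = 19.3 × 270/(120 + 270) = 13.4 V.
With the load, R₂ becomes R₂‖R_L = 196.1 Ω, so V = 19.3 × 196.1/316.1 = 12.0 V.

Unloaded: 13.4 V; loaded: 12.0 V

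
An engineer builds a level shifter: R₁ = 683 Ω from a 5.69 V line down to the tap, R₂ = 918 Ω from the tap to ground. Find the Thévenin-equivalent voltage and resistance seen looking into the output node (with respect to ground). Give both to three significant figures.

V_th = 3.26 V, R_th = 392 Ω

V_th is the open-circuit tap voltage: 5.69 × 918/(683 + 918) = 3.26 V.
With the supply zeroed, R₁ and R₂ appear in parallel from the tap: R_th = R₁‖R₂ = (683 × 918)/1601 = 392 Ω.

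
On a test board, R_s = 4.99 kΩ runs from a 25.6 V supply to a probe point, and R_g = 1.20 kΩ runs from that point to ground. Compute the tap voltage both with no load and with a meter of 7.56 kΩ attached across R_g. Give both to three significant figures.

Open-circuit: V = 25.6 × 1.20/(4.99 + 1.20) = 4.96 V.
With the load, R_g becomes R_g‖R_L = 1.036 kΩ, so V = 25.6 × 1.036/6.026 = 4.40 V.

Unloaded: 4.96 V; loaded: 4.40 V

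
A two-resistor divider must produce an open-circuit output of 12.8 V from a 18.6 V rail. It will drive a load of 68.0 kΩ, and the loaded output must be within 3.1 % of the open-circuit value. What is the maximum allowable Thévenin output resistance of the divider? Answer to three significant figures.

Loading drop = R_th/(R_th + R_L) ≤ 0.0310, so R_th ≤ R_L · ε/(1−ε) = 68.0 kΩ × 0.0310/0.9690 = 2.18 kΩ.

R_th ≤ 2.18 kΩ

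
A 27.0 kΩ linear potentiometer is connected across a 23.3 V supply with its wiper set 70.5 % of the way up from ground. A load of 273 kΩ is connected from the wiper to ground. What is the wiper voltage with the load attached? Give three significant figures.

The wiper splits the pot into (1−α)R = 7.965 kΩ above and αR = 19.04 kΩ below.
Lower section ‖ load = 17.79 kΩ.
V_wiper = 23.3 × 17.79/(7.965 + 17.79) = 16.1 V.

V ≈ 16.1 V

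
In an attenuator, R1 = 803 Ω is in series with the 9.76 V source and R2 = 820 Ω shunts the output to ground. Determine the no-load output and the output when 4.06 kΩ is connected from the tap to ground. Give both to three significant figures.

Open-circuit: V = 9.76 × 820/(803 + 820) = 4.93 V.
With the load, R2 becomes R2‖R_L = 682.2 Ω, so V = 9.76 × 682.2/1485 = 4.48 V.

Unloaded: 4.93 V; loaded: 4.48 V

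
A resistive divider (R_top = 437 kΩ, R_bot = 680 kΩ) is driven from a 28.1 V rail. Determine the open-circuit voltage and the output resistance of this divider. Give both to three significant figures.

V_th = 17.1 V, R_th = 266 kΩ

V_th is the open-circuit tap voltage: 28.1 × 680/(437 + 680) = 17.1 V.
With the supply zeroed, R_top and R_bot appear in parallel from the tap: R_th = R_top‖R_bot = (437 × 680)/1117 = 266 kΩ.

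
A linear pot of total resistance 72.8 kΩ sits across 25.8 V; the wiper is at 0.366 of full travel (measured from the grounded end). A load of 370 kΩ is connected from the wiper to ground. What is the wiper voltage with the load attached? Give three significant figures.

V ≈ 9.03 V

The wiper splits the pot into (1−α)R = 46.16 kΩ above and αR = 26.64 kΩ below.
Lower section ‖ load = 24.85 kΩ.
V_wiper = 25.8 × 24.85/(46.16 + 24.85) = 9.03 V.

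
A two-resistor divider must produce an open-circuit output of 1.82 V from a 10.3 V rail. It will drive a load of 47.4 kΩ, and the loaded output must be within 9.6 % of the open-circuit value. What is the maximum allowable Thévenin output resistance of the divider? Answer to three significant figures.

R_th ≤ 5.03 kΩ

Loading drop = R_th/(R_th + R_L) ≤ 0.0960, so R_th ≤ R_L · ε/(1−ε) = 47.4 kΩ × 0.0960/0.9040 = 5.03 kΩ.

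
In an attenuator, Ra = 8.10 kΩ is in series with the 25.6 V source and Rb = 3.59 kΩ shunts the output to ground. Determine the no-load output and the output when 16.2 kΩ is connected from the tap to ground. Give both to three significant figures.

Unloaded: 7.86 V; loaded: 6.82 V

Open-circuit: V = 25.6 × 3.59/(8.10 + 3.59) = 7.86 V.
With the load, Rb becomes Rb‖R_L = 2.939 kΩ, so V = 25.6 × 2.939/11.04 = 6.82 V.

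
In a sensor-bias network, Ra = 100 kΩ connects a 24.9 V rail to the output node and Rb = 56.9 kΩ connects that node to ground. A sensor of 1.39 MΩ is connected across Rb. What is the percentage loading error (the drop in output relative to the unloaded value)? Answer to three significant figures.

The divider's output (Thévenin) resistance is Ra‖Rb = 36.27 kΩ.
Fractional drop under load = R_th/(R_th + R_L) = 36.27 / (36.27 + 1390) = 0.02543.
So the output falls by 2.54 %.

2.54 %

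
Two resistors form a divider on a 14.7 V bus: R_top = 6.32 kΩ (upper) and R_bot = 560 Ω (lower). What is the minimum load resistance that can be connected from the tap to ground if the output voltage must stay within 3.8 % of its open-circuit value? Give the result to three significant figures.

Output resistance R_th = R_top‖R_bot = (6320 × 560)/6880 = 514.4 Ω.
The fractional drop is R_th/(R_th + R_L); requiring this ≤ 0.0380 gives R_L ≥ R_th(1/0.0380 − 1) = 514.4 × 25.32 = 13.0 kΩ.

R_L(min) ≈ 13.0 kΩ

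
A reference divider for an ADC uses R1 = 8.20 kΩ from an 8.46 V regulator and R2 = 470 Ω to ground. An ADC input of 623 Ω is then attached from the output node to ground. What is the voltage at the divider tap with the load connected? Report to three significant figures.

The load sits in parallel with R2: R2‖R_L = (470 × 623) / (470 + 623) = 267.9 Ω.
V_out = 8.46 × 267.9 / (8200 + 267.9) = 8.46 × 267.9/8468 = 0.268 V.
(Unloaded it would have been 0.459 V.)

V_out ≈ 0.268 V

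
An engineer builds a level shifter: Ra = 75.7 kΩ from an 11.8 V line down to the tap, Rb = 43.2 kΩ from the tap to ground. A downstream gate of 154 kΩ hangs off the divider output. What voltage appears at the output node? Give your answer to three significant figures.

The load sits in parallel with Rb: Rb‖R_L = (43.2 × 154) / (43.2 + 154) = 33.74 kΩ.
V_out = 11.8 × 33.74 / (75.7 + 33.74) = 11.8 × 33.74/109.4 = 3.64 V.
(Unloaded it would have been 4.29 V.)

V_out ≈ 3.64 V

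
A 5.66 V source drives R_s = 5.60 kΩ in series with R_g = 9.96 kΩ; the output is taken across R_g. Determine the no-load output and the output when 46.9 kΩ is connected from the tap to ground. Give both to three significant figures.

Unloaded: 3.62 V; loaded: 3.37 V

Open-circuit: V = 5.66 × 9.96/(5.60 + 9.96) = 3.62 V.
With the load, R_g becomes R_g‖R_L = 8.215 kΩ, so V = 5.66 × 8.215/13.82 = 3.37 V.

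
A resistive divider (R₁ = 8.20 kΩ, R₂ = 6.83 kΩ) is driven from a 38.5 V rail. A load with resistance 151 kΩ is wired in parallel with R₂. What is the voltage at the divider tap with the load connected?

The load sits in parallel with R₂: R₂‖R_L = (6.83 × 151) / (6.83 + 151) = 6.534 kΩ.
V_out = 38.5 × 6.534 / (8.20 + 6.534) = 38.5 × 6.534/14.73 = 17.1 V.

V_out ≈ 17.1 V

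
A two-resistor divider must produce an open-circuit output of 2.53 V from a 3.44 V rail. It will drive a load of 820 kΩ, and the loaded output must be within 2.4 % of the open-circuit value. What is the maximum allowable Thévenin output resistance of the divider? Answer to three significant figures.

Loading drop = R_th/(R_th + R_L) ≤ 0.0240, so R_th ≤ R_L · ε/(1−ε) = 820 kΩ × 0.0240/0.9760 = 20.2 kΩ.

R_th ≤ 20.2 kΩ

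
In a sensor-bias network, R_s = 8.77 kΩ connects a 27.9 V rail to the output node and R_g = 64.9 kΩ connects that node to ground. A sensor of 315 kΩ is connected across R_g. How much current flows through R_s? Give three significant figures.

I ≈ 0.446 mA

R_g‖R_L = 53.81 kΩ, so the source sees R_s + R_g‖R_L = 62.58 kΩ.
I = 27.9 V / 62.58 kΩ = 0.446 mA.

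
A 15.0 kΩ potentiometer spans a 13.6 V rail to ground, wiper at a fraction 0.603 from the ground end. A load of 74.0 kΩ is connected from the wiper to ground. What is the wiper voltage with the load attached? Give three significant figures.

V ≈ 7.82 V

The wiper splits the pot into (1−α)R = 5.955 kΩ above and αR = 9.045 kΩ below.
Lower section ‖ load = 8.060 kΩ.
V_wiper = 13.6 × 8.060/(5.955 + 8.060) = 7.82 V.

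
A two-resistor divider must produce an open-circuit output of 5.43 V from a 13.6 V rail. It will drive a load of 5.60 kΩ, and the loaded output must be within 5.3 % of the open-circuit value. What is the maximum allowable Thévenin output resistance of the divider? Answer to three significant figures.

R_th ≤ 313 Ω

Loading drop = R_th/(R_th + R_L) ≤ 0.0530, so R_th ≤ R_L · ε/(1−ε) = 5.60 kΩ × 0.0530/0.9470 = 313 Ω.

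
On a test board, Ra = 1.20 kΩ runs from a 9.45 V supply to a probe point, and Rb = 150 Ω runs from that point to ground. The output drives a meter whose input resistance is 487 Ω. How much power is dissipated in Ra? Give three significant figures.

Total resistance from the source is Ra + (Rb‖R_L) = 1315 Ω, so I = 9.45/1315 Ω = 7.188 mA.
P = I²·Ra = (7.188 mA)² × 1.20 kΩ = 62.0 mW.

P ≈ 62.0 mW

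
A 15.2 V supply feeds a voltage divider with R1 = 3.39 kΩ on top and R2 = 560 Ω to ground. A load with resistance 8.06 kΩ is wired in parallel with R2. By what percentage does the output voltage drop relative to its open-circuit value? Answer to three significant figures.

5.63 %

The divider's output (Thévenin) resistance is R1‖R2 = 480.6 Ω.
Fractional drop under load = R_th/(R_th + R_L) = 480.6 / (480.6 + 8060) = 0.05627.
So the output falls by 5.63 %.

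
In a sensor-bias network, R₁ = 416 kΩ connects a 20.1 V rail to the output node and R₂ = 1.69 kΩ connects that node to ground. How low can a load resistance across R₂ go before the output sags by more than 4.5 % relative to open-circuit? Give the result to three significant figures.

Output resistance R_th = R₁‖R₂ = (416 × 1.69)/417.7 = 1.683 kΩ.
The fractional drop is R_th/(R_th + R_L); requiring this ≤ 0.0450 gives R_L ≥ R_th(1/0.0450 − 1) = 1.683 × 21.22 = 35.7 kΩ.

R_L(min) ≈ 35.7 kΩ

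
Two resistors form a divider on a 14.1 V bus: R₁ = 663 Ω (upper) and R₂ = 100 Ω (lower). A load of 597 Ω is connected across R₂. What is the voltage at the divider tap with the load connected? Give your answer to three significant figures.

V_out ≈ 1.61 V

The load sits in parallel with R₂: R₂‖R_L = (100 × 597) / (100 + 597) = 85.65 Ω.
V_out = 14.1 × 85.65 / (663 + 85.65) = 14.1 × 85.65/748.7 = 1.61 V.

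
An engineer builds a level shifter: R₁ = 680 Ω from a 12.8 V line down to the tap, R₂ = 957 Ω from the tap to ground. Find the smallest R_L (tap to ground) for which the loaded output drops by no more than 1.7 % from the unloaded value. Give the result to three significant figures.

R_L(min) ≈ 23.0 kΩ

Output resistance R_th = R₁‖R₂ = (680 × 957)/1637 = 397.5 Ω.
The fractional drop is R_th/(R_th + R_L); requiring this ≤ 0.0170 gives R_L ≥ R_th(1/0.0170 − 1) = 397.5 × 57.82 = 23.0 kΩ.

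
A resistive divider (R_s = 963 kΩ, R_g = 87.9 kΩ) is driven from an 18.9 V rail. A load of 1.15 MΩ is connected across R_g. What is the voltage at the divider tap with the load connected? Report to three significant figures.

V_out ≈ 1.48 V

The load sits in parallel with R_g: R_g‖R_L = (87.9 × 1150) / (87.9 + 1150) = 81.66 kΩ.
V_out = 18.9 × 81.66 / (963 + 81.66) = 18.9 × 81.66/1045 = 1.48 V.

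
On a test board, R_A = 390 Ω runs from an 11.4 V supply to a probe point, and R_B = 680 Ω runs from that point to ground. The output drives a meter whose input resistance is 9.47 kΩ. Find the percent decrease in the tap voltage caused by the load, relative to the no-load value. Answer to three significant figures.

The divider's output (Thévenin) resistance is R_A‖R_B = 247.9 Ω.
Fractional drop under load = R_th/(R_th + R_L) = 247.9 / (247.9 + 9470) = 0.02550.
So the output falls by 2.55 %.

2.55 %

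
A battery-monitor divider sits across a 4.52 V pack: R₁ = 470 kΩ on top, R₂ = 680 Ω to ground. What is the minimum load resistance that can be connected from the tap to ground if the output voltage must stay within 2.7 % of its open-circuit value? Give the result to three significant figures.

R_L(min) ≈ 24.5 kΩ

Output resistance R_th = R₁‖R₂ = (470000 × 680)/470700 = 679.0 Ω.
The fractional drop is R_th/(R_th + R_L); requiring this ≤ 0.0270 gives R_L ≥ R_th(1/0.0270 − 1) = 679.0 × 36.04 = 24.5 kΩ.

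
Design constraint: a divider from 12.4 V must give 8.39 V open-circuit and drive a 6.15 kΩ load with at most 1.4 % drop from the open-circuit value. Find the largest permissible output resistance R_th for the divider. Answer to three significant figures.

R_th ≤ 87.3 Ω

Loading drop = R_th/(R_th + R_L) ≤ 0.0140, so R_th ≤ R_L · ε/(1−ε) = 6.15 kΩ × 0.0140/0.9860 = 87.3 Ω.
(Any R1, R2 with R2/(R1+R2) = 0.677 and R1‖R2 ≤ 87.3 Ω will meet the spec.)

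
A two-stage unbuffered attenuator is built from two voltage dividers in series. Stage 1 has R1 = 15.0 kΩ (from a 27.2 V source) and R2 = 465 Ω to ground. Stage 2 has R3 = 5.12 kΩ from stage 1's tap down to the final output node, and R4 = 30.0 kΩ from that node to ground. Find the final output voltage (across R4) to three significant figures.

V_out ≈ 0.690 V

Stage 2 presents R3+R4 = 35120 Ω as a load on stage 1's tap.
Stage 1's lower leg becomes R2‖(R3+R4) = 458.9 Ω, so V_mid = 27.2 × 458.9/15460 = 0.8075 V.
Stage 2 is itself unloaded: V_out = V_mid × R4/(R3+R4) = 0.8075 × 30000/35120 = 0.690 V.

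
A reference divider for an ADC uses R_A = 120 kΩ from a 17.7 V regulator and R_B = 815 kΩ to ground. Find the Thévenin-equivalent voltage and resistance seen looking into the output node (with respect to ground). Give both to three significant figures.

V_th is the open-circuit tap voltage: 17.7 × 815/(120 + 815) = 15.4 V.
With the supply zeroed, R_A and R_B appear in parallel from the tap: R_th = R_A‖R_B = (120 × 815)/935.0 = 105 kΩ.

V_th = 15.4 V, R_th = 105 kΩ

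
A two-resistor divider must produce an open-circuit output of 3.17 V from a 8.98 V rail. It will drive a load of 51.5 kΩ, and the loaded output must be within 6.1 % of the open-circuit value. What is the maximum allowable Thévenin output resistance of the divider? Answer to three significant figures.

R_th ≤ 3.35 kΩ

Loading drop = R_th/(R_th + R_L) ≤ 0.0610, so R_th ≤ R_L · ε/(1−ε) = 51.5 kΩ × 0.0610/0.9390 = 3.35 kΩ.
(Any R1, R2 with R2/(R1+R2) = 0.353 and R1‖R2 ≤ 3.35 kΩ will meet the spec.)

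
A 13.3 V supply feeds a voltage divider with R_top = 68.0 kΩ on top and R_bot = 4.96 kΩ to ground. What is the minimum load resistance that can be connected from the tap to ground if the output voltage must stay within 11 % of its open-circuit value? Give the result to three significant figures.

R_L(min) ≈ 37.4 kΩ

Output resistance R_th = R_top‖R_bot = (68.0 × 4.96)/72.96 = 4.623 kΩ.
The fractional drop is R_th/(R_th + R_L); requiring this ≤ 0.110 gives R_L ≥ R_th(1/0.110 − 1) = 4.623 × 8.091 = 37.4 kΩ.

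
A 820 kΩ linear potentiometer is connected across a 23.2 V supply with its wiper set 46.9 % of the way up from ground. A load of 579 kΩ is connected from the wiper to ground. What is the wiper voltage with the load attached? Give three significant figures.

The wiper splits the pot into (1−α)R = 435.4 kΩ above and αR = 384.6 kΩ below.
Lower section ‖ load = 231.1 kΩ.
V_wiper = 23.2 × 231.1/(435.4 + 231.1) = 8.04 V.

V ≈ 8.04 V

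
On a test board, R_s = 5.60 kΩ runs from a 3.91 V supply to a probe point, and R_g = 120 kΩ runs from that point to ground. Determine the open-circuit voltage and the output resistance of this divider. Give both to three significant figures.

V_th is the open-circuit tap voltage: 3.91 × 120/(5.60 + 120) = 3.74 V.
With the supply zeroed, R_s and R_g appear in parallel from the tap: R_th = R_s‖R_g = (5.60 × 120)/125.6 = 5.35 kΩ.

V_th = 3.74 V, R_th = 5.35 kΩ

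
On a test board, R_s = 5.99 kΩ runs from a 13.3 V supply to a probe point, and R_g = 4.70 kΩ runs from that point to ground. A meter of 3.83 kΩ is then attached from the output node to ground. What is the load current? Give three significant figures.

I_L ≈ 0.905 mA

R_g‖R_L = 2.110 kΩ; V_out = 13.3 × 2.110/8.100 = 3.465 V.
I_L = V_out / R_L = 3.465 / 3.83 kΩ = 0.905 mA.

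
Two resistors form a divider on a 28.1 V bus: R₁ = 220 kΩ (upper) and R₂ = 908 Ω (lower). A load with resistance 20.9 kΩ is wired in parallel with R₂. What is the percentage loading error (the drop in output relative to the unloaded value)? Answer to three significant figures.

4.15 %

The divider's output (Thévenin) resistance is R₁‖R₂ = 904.3 Ω.
Fractional drop under load = R_th/(R_th + R_L) = 904.3 / (904.3 + 20900) = 0.04147.
So the output falls by 4.15 %.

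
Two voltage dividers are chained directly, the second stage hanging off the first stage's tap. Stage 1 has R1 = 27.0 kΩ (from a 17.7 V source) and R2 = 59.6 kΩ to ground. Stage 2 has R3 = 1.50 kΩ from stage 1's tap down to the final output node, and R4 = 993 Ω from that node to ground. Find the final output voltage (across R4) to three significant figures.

V_out ≈ 0.574 V

Stage 2 presents R3+R4 = 2493 Ω as a load on stage 1's tap.
Stage 1's lower leg becomes R2‖(R3+R4) = 2393 Ω, so V_mid = 17.7 × 2393/29390 = 1.441 V.
Stage 2 is itself unloaded: V_out = V_mid × R4/(R3+R4) = 1.441 × 993/2493 = 0.574 V.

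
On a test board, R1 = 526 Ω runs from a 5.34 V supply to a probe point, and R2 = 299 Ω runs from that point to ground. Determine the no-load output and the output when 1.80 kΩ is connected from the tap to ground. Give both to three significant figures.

Unloaded: 1.94 V; loaded: 1.75 V

Open-circuit: V = 5.34 × 299/(526 + 299) = 1.94 V.
With the load, R2 becomes R2‖R_L = 256.4 Ω, so V = 5.34 × 256.4/782.4 = 1.75 V.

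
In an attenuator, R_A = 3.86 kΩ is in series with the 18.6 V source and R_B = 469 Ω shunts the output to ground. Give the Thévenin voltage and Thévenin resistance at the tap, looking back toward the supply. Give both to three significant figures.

V_th = 2.02 V, R_th = 418 Ω

V_th is the open-circuit tap voltage: 18.6 × 469/(3860 + 469) = 2.02 V.
With the supply zeroed, R_A and R_B appear in parallel from the tap: R_th = R_A‖R_B = (3860 × 469)/4329 = 418 Ω.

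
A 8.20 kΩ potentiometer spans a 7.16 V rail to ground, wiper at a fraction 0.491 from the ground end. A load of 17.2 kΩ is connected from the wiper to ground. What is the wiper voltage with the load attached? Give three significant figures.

The wiper splits the pot into (1−α)R = 4.174 kΩ above and αR = 4.026 kΩ below.
Lower section ‖ load = 3.263 kΩ.
V_wiper = 7.16 × 3.263/(4.174 + 3.263) = 3.14 V.

V ≈ 3.14 V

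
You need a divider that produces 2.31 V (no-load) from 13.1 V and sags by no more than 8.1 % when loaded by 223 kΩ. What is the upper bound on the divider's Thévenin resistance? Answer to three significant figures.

R_th ≤ 19.7 kΩ

Loading drop = R_th/(R_th + R_L) ≤ 0.0810, so R_th ≤ R_L · ε/(1−ε) = 223 kΩ × 0.0810/0.9190 = 19.7 kΩ.
(Any R1, R2 with R2/(R1+R2) = 0.176 and R1‖R2 ≤ 19.7 kΩ will meet the spec.)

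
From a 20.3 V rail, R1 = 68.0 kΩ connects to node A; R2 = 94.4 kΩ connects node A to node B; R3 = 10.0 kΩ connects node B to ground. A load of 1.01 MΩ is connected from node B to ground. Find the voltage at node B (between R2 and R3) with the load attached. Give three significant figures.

V ≈ 1.17 V

At node B, R3 is in parallel with the load: R3‖R_L = 9.902 kΩ.
Below node A the resistance is R2 + (R3‖R_L) = 104.3 kΩ, so V_A = 20.3 × 104.3/172.3 = 12.29 V.
Then V_B = V_A × (R3‖R_L)/(R2 + R3‖R_L) = 12.29 × 9.902/104.3 = 1.17 V.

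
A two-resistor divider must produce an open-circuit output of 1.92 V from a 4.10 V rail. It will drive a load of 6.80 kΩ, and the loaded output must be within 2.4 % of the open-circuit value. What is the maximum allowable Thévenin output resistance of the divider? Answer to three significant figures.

Loading drop = R_th/(R_th + R_L) ≤ 0.0240, so R_th ≤ R_L · ε/(1−ε) = 6.80 kΩ × 0.0240/0.9760 = 167 Ω.
(Any R1, R2 with R2/(R1+R2) = 0.468 and R1‖R2 ≤ 167 Ω will meet the spec.)

R_th ≤ 167 Ω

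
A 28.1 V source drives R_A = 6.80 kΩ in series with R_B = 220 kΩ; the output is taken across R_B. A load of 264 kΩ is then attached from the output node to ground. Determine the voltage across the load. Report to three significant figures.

The load sits in parallel with R_B: R_B‖R_L = (220 × 264) / (220 + 264) = 120.0 kΩ.
V_out = 28.1 × 120.0 / (6.80 + 120.0) = 28.1 × 120.0/126.8 = 26.6 V.
(Unloaded it would have been 27.3 V.)

V_out ≈ 26.6 V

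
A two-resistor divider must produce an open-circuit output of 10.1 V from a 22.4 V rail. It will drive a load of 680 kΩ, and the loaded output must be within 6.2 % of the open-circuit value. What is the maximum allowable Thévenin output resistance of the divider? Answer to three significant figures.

R_th ≤ 44.9 kΩ

Loading drop = R_th/(R_th + R_L) ≤ 0.0620, so R_th ≤ R_L · ε/(1−ε) = 680 kΩ × 0.0620/0.9380 = 44.9 kΩ.
(Any R1, R2 with R2/(R1+R2) = 0.451 and R1‖R2 ≤ 44.9 kΩ will meet the spec.)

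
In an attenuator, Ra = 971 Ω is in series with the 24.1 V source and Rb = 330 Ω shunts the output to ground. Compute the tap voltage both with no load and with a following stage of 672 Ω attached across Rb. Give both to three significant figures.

Open-circuit: V = 24.1 × 330/(971 + 330) = 6.11 V.
With the load, Rb becomes Rb‖R_L = 221.3 Ω, so V = 24.1 × 221.3/1192 = 4.47 V.

Unloaded: 6.11 V; loaded: 4.47 V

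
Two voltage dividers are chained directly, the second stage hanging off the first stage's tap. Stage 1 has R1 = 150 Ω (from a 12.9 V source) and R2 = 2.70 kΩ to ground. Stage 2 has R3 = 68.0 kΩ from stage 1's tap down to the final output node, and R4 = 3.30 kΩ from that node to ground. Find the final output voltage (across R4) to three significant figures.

V_out ≈ 0.565 V

Stage 2 presents R3+R4 = 71300 Ω as a load on stage 1's tap.
Stage 1's lower leg becomes R2‖(R3+R4) = 2601 Ω, so V_mid = 12.9 × 2601/2751 = 12.20 V.
Stage 2 is itself unloaded: V_out = V_mid × R4/(R3+R4) = 12.20 × 3300/71300 = 0.565 V.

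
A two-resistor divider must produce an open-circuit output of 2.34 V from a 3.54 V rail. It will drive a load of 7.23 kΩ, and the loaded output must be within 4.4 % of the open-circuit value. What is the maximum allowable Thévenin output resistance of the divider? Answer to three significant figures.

R_th ≤ 333 Ω

Loading drop = R_th/(R_th + R_L) ≤ 0.0440, so R_th ≤ R_L · ε/(1−ε) = 7.23 kΩ × 0.0440/0.9560 = 333 Ω.
(Any R1, R2 with R2/(R1+R2) = 0.661 and R1‖R2 ≤ 333 Ω will meet the spec.)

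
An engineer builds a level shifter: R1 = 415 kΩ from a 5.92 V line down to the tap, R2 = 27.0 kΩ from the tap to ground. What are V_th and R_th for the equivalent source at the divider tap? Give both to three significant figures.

V_th = 0.362 V, R_th = 25.4 kΩ

V_th is the open-circuit tap voltage: 5.92 × 27.0/(415 + 27.0) = 0.362 V.
With the supply zeroed, R1 and R2 appear in parallel from the tap: R_th = R1‖R2 = (415 × 27.0)/442.0 = 25.4 kΩ.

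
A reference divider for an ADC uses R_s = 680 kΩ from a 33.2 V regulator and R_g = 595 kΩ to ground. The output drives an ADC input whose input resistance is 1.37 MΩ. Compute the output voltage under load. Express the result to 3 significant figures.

The load sits in parallel with R_g: R_g‖R_L = (595 × 1370) / (595 + 1370) = 414.8 kΩ.
V_out = 33.2 × 414.8 / (680 + 414.8) = 33.2 × 414.8/1095 = 12.6 V.

V_out ≈ 12.6 V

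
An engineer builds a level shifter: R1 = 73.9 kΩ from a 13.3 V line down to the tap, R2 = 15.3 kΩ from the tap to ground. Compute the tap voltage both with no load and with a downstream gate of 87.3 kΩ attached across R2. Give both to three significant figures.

Unloaded: 2.28 V; loaded: 1.99 V

Open-circuit: V = 13.3 × 15.3/(73.9 + 15.3) = 2.28 V.
With the load, R2 becomes R2‖R_L = 13.02 kΩ, so V = 13.3 × 13.02/86.92 = 1.99 V.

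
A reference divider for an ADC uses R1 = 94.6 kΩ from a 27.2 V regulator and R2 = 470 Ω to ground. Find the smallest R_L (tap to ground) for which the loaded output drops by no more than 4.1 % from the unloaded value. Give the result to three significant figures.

R_L(min) ≈ 10.9 kΩ

Output resistance R_th = R1‖R2 = (94600 × 470)/95070 = 467.7 Ω.
The fractional drop is R_th/(R_th + R_L); requiring this ≤ 0.0410 gives R_L ≥ R_th(1/0.0410 − 1) = 467.7 × 23.39 = 10.9 kΩ.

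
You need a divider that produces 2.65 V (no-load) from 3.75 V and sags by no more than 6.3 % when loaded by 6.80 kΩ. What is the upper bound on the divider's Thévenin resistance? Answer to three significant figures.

Loading drop = R_th/(R_th + R_L) ≤ 0.0630, so R_th ≤ R_L · ε/(1−ε) = 6.80 kΩ × 0.0630/0.9370 = 457 Ω.
(Any R1, R2 with R2/(R1+R2) = 0.707 and R1‖R2 ≤ 457 Ω will meet the spec.)

R_th ≤ 457 Ω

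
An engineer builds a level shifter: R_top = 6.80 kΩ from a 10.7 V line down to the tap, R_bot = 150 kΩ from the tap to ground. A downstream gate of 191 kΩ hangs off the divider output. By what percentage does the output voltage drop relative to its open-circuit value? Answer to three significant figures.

3.29 %

The divider's output (Thévenin) resistance is R_top‖R_bot = 6.505 kΩ.
Fractional drop under load = R_th/(R_th + R_L) = 6.505 / (6.505 + 191) = 0.03294.
So the output falls by 3.29 %.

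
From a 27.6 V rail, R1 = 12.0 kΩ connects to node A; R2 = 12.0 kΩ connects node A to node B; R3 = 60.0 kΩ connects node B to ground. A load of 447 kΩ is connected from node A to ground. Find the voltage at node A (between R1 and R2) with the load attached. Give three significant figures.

Below node A the series string R2+R3 = 72.00 kΩ sits in parallel with the 447 kΩ load: 62.01 kΩ.
V_A = 27.6 × 62.01/(12.0 + 62.01) = 23.1 V.

V ≈ 23.1 V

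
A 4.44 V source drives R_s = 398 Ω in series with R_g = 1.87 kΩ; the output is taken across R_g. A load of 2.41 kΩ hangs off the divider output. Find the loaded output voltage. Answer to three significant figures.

V_out ≈ 3.22 V

The load sits in parallel with R_g: R_g‖R_L = (1870 × 2410) / (1870 + 2410) = 1053 Ω.
V_out = 4.44 × 1053 / (398 + 1053) = 4.44 × 1053/1451 = 3.22 V.
(Unloaded it would have been 3.66 V.)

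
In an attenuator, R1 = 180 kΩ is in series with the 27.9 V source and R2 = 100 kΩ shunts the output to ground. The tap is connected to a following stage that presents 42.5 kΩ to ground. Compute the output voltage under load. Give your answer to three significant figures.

V_out ≈ 3.97 V

The load sits in parallel with R2: R2‖R_L = (100 × 42.5) / (100 + 42.5) = 29.82 kΩ.
V_out = 27.9 × 29.82 / (180 + 29.82) = 27.9 × 29.82/209.8 = 3.97 V.
(Unloaded it would have been 9.96 V.)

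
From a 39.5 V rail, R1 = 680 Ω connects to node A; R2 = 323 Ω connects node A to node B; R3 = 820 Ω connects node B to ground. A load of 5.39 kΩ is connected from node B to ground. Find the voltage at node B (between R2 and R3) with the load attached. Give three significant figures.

At node B, R3 is in parallel with the load: R3‖R_L = 711.7 Ω.
Below node A the resistance is R2 + (R3‖R_L) = 1035 Ω, so V_A = 39.5 × 1035/1715 = 23.84 V.
Then V_B = V_A × (R3‖R_L)/(R2 + R3‖R_L) = 23.84 × 711.7/1035 = 16.4 V.

V ≈ 16.4 V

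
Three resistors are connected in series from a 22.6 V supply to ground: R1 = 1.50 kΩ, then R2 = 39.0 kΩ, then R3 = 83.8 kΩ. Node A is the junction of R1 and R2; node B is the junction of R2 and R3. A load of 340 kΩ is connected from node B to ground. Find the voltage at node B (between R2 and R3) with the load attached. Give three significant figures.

V ≈ 14.1 V

At node B, R3 is in parallel with the load: R3‖R_L = 67.23 kΩ.
Below node A the resistance is R2 + (R3‖R_L) = 106.2 kΩ, so V_A = 22.6 × 106.2/107.7 = 22.29 V.
Then V_B = V_A × (R3‖R_L)/(R2 + R3‖R_L) = 22.29 × 67.23/106.2 = 14.1 V.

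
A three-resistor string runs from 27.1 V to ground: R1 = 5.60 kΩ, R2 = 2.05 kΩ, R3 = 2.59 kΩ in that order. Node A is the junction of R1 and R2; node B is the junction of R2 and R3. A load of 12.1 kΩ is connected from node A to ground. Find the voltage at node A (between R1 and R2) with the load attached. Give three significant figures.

Below node A the series string R2+R3 = 4.640 kΩ sits in parallel with the 12.1 kΩ load: 3.354 kΩ.
V_A = 27.1 × 3.354/(5.60 + 3.354) = 10.2 V.

V ≈ 10.2 V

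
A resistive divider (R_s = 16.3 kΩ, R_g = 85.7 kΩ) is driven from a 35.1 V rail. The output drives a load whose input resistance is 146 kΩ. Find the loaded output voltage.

V_out ≈ 27.0 V

The load sits in parallel with R_g: R_g‖R_L = (85.7 × 146) / (85.7 + 146) = 54.00 kΩ.
V_out = 35.1 × 54.00 / (16.3 + 54.00) = 35.1 × 54.00/70.30 = 27.0 V.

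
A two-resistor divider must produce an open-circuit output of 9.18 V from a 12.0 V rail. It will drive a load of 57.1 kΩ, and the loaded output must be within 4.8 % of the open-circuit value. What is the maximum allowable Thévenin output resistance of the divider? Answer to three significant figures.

R_th ≤ 2.88 kΩ

Loading drop = R_th/(R_th + R_L) ≤ 0.0480, so R_th ≤ R_L · ε/(1−ε) = 57.1 kΩ × 0.0480/0.9520 = 2.88 kΩ.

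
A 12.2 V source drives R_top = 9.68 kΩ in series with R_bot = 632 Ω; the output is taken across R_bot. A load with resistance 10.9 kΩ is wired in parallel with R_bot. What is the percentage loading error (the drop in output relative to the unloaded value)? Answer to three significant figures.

The divider's output (Thévenin) resistance is R_top‖R_bot = 593.3 Ω.
Fractional drop under load = R_th/(R_th + R_L) = 593.3 / (593.3 + 10900) = 0.05162.
So the output falls by 5.16 %.

5.16 %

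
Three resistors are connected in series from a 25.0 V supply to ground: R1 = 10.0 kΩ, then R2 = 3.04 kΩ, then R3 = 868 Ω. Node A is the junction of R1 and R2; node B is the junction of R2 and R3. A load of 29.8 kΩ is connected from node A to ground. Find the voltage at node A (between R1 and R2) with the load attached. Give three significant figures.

Below node A the series string R2+R3 = 3908 Ω sits in parallel with the 29800 Ω load: 3455 Ω.
V_A = 25.0 × 3455/(10000 + 3455) = 6.42 V.

V ≈ 6.42 V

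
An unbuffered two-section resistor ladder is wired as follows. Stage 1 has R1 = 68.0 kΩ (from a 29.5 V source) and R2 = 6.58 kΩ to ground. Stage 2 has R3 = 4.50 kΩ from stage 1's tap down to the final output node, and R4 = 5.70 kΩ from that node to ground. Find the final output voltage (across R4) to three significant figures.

Stage 2 presents R3+R4 = 10.20 kΩ as a load on stage 1's tap.
Stage 1's lower leg becomes R2‖(R3+R4) = 4.000 kΩ, so V_mid = 29.5 × 4.000/72.00 = 1.639 V.
Stage 2 is itself unloaded: V_out = V_mid × R4/(R3+R4) = 1.639 × 5.70/10.20 = 0.916 V.

V_out ≈ 0.916 V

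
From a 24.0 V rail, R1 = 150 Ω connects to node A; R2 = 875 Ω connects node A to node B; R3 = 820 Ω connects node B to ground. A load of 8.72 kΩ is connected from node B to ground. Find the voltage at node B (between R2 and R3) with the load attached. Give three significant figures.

V ≈ 10.1 V

At node B, R3 is in parallel with the load: R3‖R_L = 749.5 Ω.
Below node A the resistance is R2 + (R3‖R_L) = 1625 Ω, so V_A = 24.0 × 1625/1775 = 21.97 V.
Then V_B = V_A × (R3‖R_L)/(R2 + R3‖R_L) = 21.97 × 749.5/1625 = 10.1 V.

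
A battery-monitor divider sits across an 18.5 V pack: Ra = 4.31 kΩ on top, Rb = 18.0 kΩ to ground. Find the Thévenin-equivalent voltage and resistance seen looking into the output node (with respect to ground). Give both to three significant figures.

V_th is the open-circuit tap voltage: 18.5 × 18.0/(4.31 + 18.0) = 14.9 V.
With the supply zeroed, Ra and Rb appear in parallel from the tap: R_th = Ra‖Rb = (4.31 × 18.0)/22.31 = 3.48 kΩ.

V_th = 14.9 V, R_th = 3.48 kΩ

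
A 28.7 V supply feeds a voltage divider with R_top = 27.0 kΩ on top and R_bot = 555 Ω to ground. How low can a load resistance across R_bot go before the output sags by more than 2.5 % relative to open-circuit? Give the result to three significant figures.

R_L(min) ≈ 21.2 kΩ

Output resistance R_th = R_top‖R_bot = (27000 × 555)/27560 = 543.8 Ω.
The fractional drop is R_th/(R_th + R_L); requiring this ≤ 0.0250 gives R_L ≥ R_th(1/0.0250 − 1) = 543.8 × 39.00 = 21.2 kΩ.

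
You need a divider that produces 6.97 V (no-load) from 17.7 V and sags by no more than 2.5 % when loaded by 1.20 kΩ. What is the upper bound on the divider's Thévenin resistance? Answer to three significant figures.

Loading drop = R_th/(R_th + R_L) ≤ 0.0250, so R_th ≤ R_L · ε/(1−ε) = 1.20 kΩ × 0.0250/0.9750 = 30.8 Ω.
(Any R1, R2 with R2/(R1+R2) = 0.394 and R1‖R2 ≤ 30.8 Ω will meet the spec.)

R_th ≤ 30.8 Ω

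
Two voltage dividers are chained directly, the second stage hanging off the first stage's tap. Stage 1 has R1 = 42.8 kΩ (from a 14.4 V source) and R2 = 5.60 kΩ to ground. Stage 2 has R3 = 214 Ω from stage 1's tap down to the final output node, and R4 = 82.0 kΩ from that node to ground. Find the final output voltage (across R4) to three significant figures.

Stage 2 presents R3+R4 = 82210 Ω as a load on stage 1's tap.
Stage 1's lower leg becomes R2‖(R3+R4) = 5243 Ω, so V_mid = 14.4 × 5243/48040 = 1.571 V.
Stage 2 is itself unloaded: V_out = V_mid × R4/(R3+R4) = 1.571 × 82000/82210 = 1.57 V.

V_out ≈ 1.57 V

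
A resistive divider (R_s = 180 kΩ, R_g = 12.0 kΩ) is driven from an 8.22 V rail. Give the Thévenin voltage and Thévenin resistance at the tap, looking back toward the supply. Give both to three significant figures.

V_th = 0.514 V, R_th = 11.2 kΩ

V_th is the open-circuit tap voltage: 8.22 × 12.0/(180 + 12.0) = 0.514 V.
With the supply zeroed, R_s and R_g appear in parallel from the tap: R_th = R_s‖R_g = (180 × 12.0)/192.0 = 11.2 kΩ.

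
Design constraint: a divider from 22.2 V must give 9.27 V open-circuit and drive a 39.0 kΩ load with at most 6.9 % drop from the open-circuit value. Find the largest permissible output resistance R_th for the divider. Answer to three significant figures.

Loading drop = R_th/(R_th + R_L) ≤ 0.0690, so R_th ≤ R_L · ε/(1−ε) = 39.0 kΩ × 0.0690/0.9310 = 2.89 kΩ.
(Any R1, R2 with R2/(R1+R2) = 0.418 and R1‖R2 ≤ 2.89 kΩ will meet the spec.)

R_th ≤ 2.89 kΩ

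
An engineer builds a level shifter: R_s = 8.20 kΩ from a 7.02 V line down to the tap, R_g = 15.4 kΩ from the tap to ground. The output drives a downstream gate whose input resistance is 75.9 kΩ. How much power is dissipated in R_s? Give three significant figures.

P ≈ 0.916 mW

Total resistance from the source is R_s + (R_g‖R_L) = 21.00 kΩ, so I = 7.02/21.00 kΩ = 0.3342 mA.
P = I²·R_s = (0.3342 mA)² × 8.20 kΩ = 0.916 mW.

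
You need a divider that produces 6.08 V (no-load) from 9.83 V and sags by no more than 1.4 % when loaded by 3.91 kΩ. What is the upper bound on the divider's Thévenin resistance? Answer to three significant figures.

R_th ≤ 55.5 Ω

Loading drop = R_th/(R_th + R_L) ≤ 0.0140, so R_th ≤ R_L · ε/(1−ε) = 3.91 kΩ × 0.0140/0.9860 = 55.5 Ω.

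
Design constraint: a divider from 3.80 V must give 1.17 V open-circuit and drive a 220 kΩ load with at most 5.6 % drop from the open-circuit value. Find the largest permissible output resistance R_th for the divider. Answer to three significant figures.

Loading drop = R_th/(R_th + R_L) ≤ 0.0560, so R_th ≤ R_L · ε/(1−ε) = 220 kΩ × 0.0560/0.9440 = 13.1 kΩ.

R_th ≤ 13.1 kΩ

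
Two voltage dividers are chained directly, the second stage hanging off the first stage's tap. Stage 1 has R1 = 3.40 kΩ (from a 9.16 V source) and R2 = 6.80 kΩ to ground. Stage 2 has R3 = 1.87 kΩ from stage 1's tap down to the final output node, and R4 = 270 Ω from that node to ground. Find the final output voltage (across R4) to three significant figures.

Stage 2 presents R3+R4 = 2140 Ω as a load on stage 1's tap.
Stage 1's lower leg becomes R2‖(R3+R4) = 1628 Ω, so V_mid = 9.16 × 1628/5028 = 2.966 V.
Stage 2 is itself unloaded: V_out = V_mid × R4/(R3+R4) = 2.966 × 270/2140 = 0.374 V.

V_out ≈ 0.374 V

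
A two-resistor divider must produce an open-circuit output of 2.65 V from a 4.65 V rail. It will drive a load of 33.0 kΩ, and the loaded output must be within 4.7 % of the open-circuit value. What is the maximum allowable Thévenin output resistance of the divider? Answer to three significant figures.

R_th ≤ 1.63 kΩ

Loading drop = R_th/(R_th + R_L) ≤ 0.0470, so R_th ≤ R_L · ε/(1−ε) = 33.0 kΩ × 0.0470/0.9530 = 1.63 kΩ.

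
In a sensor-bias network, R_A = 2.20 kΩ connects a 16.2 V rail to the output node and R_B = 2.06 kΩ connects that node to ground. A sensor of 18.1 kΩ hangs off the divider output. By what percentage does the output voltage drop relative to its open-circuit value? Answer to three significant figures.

5.55 %

The divider's output (Thévenin) resistance is R_A‖R_B = 1.064 kΩ.
Fractional drop under load = R_th/(R_th + R_L) = 1.064 / (1.064 + 18.1) = 0.05551.
So the output falls by 5.55 %.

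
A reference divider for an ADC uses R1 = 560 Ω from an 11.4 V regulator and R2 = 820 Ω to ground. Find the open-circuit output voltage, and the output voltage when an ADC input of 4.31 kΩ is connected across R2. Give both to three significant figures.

Open-circuit: V = 11.4 × 820/(560 + 820) = 6.77 V.
With the load, R2 becomes R2‖R_L = 688.9 Ω, so V = 11.4 × 688.9/1249 = 6.29 V.

Unloaded: 6.77 V; loaded: 6.29 V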